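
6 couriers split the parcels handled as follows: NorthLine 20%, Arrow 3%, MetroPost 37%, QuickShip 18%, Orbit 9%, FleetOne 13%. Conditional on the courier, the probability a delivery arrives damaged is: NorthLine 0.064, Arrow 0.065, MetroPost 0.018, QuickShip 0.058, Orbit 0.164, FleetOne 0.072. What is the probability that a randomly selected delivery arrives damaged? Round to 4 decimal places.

0.0560

By Bayes' rule, posterior ∝ prior × likelihood:
  NorthLine: 0.2 × 0.064 = 0.0128
  Arrow: 0.03 × 0.065 = 0.00195
  MetroPost: 0.37 × 0.018 = 0.00666
  QuickShip: 0.18 × 0.058 = 0.01044
  Orbit: 0.09 × 0.164 = 0.01476
  FleetOne: 0.13 × 0.072 = 0.00936
P(damaged) = 0.0128 + 0.00195 + 0.00666 + 0.01044 + 0.01476 + 0.00936 = 0.05597 → 0.0560.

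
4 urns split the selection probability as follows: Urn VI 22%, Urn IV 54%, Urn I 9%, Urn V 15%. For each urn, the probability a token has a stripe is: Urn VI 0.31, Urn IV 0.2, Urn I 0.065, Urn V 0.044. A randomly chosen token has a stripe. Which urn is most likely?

Urn IV

Prior × likelihood for each hypothesis:
  Urn VI: 0.22 × 0.31 = 0.0682
  Urn IV: 0.54 × 0.2 = 0.108
  Urn I: 0.09 × 0.065 = 0.00585
  Urn V: 0.15 × 0.044 = 0.0066
Total = 0.18865.
Largest term belongs to Urn IV, so Urn IV is most probable.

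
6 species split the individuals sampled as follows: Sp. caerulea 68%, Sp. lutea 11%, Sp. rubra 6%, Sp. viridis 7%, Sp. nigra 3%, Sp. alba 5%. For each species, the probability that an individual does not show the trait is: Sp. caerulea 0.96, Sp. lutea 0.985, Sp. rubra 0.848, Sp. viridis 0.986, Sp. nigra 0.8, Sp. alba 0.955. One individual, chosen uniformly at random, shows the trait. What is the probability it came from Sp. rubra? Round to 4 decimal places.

Taking complements, P(trait | each) = Sp. caerulea 0.04, Sp. lutea 0.015, Sp. rubra 0.152, Sp. viridis 0.014, Sp. nigra 0.2, Sp. alba 0.045.
Compute prior × likelihood for every hypothesis:
  Sp. caerulea: 0.68 × 0.04 = 0.0272
  Sp. lutea: 0.11 × 0.015 = 0.00165
  Sp. rubra: 0.06 × 0.152 = 0.00912
  Sp. viridis: 0.07 × 0.014 = 0.00098
  Sp. nigra: 0.03 × 0.2 = 0.006
  Sp. alba: 0.05 × 0.045 = 0.00225
Total = 0.0472.
P(Sp. rubra | evidence) = 0.00912 / 0.0472 ≈ 0.1932.

0.1932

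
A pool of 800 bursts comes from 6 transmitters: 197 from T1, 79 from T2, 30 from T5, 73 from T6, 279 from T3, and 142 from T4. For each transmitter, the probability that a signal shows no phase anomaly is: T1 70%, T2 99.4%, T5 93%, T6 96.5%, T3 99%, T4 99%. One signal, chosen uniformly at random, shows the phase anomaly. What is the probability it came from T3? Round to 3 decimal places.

Taking complements, P(anomaly | each) = T1 0.3, T2 0.006, T5 0.07, T6 0.035, T3 0.01, T4 0.01.
Prior × likelihood for each hypothesis:
  T1: 0.24625 × 0.3 = 0.073875
  T2: 0.09875 × 0.006 = 0.0005925
  T5: 0.0375 × 0.07 = 0.002625
  T6: 0.09125 × 0.035 = 0.00319375
  T3: 0.34875 × 0.01 = 0.0034875
  T4: 0.1775 × 0.01 = 0.001775
Normalizing constant = 0.08554875.
P(T3 | evidence) = 0.0034875 / 0.08554875 ≈ 0.041.

0.041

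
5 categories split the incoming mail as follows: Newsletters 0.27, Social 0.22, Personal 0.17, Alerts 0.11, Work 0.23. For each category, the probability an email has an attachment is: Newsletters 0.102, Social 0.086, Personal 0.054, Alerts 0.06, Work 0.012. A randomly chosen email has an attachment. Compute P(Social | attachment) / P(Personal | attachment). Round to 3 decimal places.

Prior × likelihood for each hypothesis:
  Newsletters: 0.27 × 0.102 = 0.02754
  Social: 0.22 × 0.086 = 0.01892
  Personal: 0.17 × 0.054 = 0.00918
  Alerts: 0.11 × 0.06 = 0.0066
  Work: 0.23 × 0.012 = 0.00276
Total = 0.065.
The ratio is 0.01892 / 0.00918 (the normalizer cancels) = 2.061.

2.061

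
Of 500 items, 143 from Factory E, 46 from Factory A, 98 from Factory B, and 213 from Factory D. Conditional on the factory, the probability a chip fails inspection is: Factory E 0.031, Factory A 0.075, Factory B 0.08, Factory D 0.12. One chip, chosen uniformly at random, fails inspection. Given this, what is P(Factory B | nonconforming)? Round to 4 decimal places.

Unnormalized posteriors (prior × likelihood):
  Factory E: 0.286 × 0.031 = 0.008866
  Factory A: 0.092 × 0.075 = 0.0069
  Factory B: 0.196 × 0.08 = 0.01568
  Factory D: 0.426 × 0.12 = 0.05112
Total = 0.082566.
P(Factory B | evidence) = 0.01568 / 0.082566 ≈ 0.1899.

0.1899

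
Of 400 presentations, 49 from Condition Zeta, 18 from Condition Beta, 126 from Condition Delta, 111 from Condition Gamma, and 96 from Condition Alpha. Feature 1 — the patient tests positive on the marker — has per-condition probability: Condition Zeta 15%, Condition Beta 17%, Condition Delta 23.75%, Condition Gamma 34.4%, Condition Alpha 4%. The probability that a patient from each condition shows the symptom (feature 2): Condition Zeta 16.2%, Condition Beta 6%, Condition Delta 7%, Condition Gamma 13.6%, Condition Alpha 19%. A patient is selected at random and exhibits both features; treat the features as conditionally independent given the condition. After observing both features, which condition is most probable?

Compute prior × likelihood for every hypothesis:
  Condition Zeta: 0.1225 × 0.15 × 0.162 = 0.00297675
  Condition Beta: 0.045 × 0.17 × 0.06 = 0.000459
  Condition Delta: 0.315 × 0.2375 × 0.07 = 0.005236875
  Condition Gamma: 0.2775 × 0.344 × 0.136 = 0.01298256
  Condition Alpha: 0.24 × 0.04 × 0.19 = 0.001824
Total = 0.023479185.
Largest term belongs to Condition Gamma, so Condition Gamma is most probable.

Condition Gamma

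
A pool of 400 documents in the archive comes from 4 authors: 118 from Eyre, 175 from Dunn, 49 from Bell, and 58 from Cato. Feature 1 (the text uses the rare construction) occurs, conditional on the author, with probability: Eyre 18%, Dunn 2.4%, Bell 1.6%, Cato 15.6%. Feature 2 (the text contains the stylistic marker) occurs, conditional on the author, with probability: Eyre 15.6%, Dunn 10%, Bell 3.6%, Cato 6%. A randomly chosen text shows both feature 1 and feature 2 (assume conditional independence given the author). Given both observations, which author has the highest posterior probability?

By Bayes' rule, posterior ∝ prior × likelihood:
  Eyre: 0.295 × 0.18 × 0.156 = 0.0082836
  Dunn: 0.4375 × 0.024 × 0.1 = 0.00105
  Bell: 0.1225 × 0.016 × 0.036 = 0.00007056
  Cato: 0.145 × 0.156 × 0.06 = 0.0013572
Total = 0.01076136.
Largest term belongs to Eyre, so Eyre is most probable.

Eyre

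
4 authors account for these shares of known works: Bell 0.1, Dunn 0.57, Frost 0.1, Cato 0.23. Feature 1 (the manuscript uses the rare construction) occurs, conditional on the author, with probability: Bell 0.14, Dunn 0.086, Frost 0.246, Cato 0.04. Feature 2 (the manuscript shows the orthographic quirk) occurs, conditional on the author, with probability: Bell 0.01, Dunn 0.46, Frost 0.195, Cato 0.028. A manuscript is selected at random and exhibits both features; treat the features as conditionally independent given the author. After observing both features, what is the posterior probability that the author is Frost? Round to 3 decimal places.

0.173

By Bayes' rule, posterior ∝ prior × likelihood:
  Bell: 0.1 × 0.14 × 0.01 = 0.00014
  Dunn: 0.57 × 0.086 × 0.46 = 0.0225492
  Frost: 0.1 × 0.246 × 0.195 = 0.004797
  Cato: 0.23 × 0.04 × 0.028 = 0.0002576
Sum = 0.0277438.
P(Frost | evidence) = 0.004797 / 0.0277438 ≈ 0.173.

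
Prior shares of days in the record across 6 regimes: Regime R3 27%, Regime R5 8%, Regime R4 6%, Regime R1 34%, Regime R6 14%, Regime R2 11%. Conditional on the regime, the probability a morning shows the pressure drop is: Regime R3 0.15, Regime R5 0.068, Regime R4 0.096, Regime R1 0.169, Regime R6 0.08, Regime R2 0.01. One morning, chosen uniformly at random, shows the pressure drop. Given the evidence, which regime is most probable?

Prior × likelihood for each hypothesis:
  Regime R3: 0.27 × 0.15 = 0.0405
  Regime R5: 0.08 × 0.068 = 0.00544
  Regime R4: 0.06 × 0.096 = 0.00576
  Regime R1: 0.34 × 0.169 = 0.05746
  Regime R6: 0.14 × 0.08 = 0.0112
  Regime R2: 0.11 × 0.01 = 0.0011
Total = 0.12146.
Largest term belongs to Regime R1, so Regime R1 is most probable.

Regime R1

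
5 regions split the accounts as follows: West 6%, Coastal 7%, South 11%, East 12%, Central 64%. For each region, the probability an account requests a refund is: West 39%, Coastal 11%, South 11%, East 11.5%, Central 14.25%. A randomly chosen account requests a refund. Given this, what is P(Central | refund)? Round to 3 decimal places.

0.615

Prior × likelihood for each hypothesis:
  West: 0.06 × 0.39 = 0.0234
  Coastal: 0.07 × 0.11 = 0.0077
  South: 0.11 × 0.11 = 0.0121
  East: 0.12 × 0.115 = 0.0138
  Central: 0.64 × 0.1425 = 0.0912
Sum = 0.1482.
P(Central | evidence) = 0.0912 / 0.1482 ≈ 0.615.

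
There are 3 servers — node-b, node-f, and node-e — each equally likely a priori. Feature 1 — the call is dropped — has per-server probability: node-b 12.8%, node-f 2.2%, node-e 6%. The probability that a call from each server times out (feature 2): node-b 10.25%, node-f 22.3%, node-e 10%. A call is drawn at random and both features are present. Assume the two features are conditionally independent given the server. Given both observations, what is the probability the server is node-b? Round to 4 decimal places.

Since the prior is uniform, the posterior is proportional to the likelihood:
  node-b: 0.128 × 0.1025 = 0.01312
  node-f: 0.022 × 0.223 = 0.004906
  node-e: 0.06 × 0.1 = 0.006
Sum = 0.024026.
P(node-b | evidence) = 0.01312 / 0.024026 ≈ 0.5461.

0.5461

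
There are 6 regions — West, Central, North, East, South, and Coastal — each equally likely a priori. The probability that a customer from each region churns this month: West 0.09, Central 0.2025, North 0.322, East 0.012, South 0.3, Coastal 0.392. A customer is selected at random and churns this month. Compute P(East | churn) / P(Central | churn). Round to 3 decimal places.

Since the prior is uniform, the posterior is proportional to the likelihood:
  West: 0.09
  Central: 0.2025
  North: 0.322
  East: 0.012
  South: 0.3
  Coastal: 0.392
Sum = 1.3185.
The ratio is 0.012 / 0.2025 (the normalizer cancels) = 0.059.

0.059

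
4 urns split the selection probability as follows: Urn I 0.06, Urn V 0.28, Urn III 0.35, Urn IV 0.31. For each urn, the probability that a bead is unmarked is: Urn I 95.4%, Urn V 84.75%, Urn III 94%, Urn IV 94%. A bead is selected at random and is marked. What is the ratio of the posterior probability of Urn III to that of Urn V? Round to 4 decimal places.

Taking complements, P(marked | each) = Urn I 0.046, Urn V 0.1525, Urn III 0.06, Urn IV 0.06.
By Bayes' rule, posterior ∝ prior × likelihood:
  Urn I: 0.06 × 0.046 = 0.00276
  Urn V: 0.28 × 0.1525 = 0.0427
  Urn III: 0.35 × 0.06 = 0.021
  Urn IV: 0.31 × 0.06 = 0.0186
Total = 0.08506.
The ratio is 0.021 / 0.0427 (the normalizer cancels) = 0.4918.

0.4918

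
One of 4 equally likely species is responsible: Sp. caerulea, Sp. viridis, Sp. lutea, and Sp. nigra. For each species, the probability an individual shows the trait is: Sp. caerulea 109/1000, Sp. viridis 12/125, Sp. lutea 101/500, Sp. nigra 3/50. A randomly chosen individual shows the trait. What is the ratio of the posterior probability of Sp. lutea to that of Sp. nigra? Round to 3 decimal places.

3.367

Since the prior is uniform, the posterior is proportional to the likelihood:
  Sp. caerulea: 0.109
  Sp. viridis: 0.096
  Sp. lutea: 0.202
  Sp. nigra: 0.06
Total = 0.467.
The ratio is 0.202 / 0.06 (the normalizer cancels) = 3.367.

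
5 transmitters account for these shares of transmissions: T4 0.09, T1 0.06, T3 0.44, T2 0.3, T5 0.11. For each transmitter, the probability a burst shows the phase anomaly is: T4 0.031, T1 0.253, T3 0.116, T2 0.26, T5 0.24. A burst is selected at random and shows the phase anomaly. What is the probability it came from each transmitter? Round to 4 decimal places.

Unnormalized posteriors (prior × likelihood):
  T4: 0.09 × 0.031 = 0.00279
  T1: 0.06 × 0.253 = 0.01518
  T3: 0.44 × 0.116 = 0.05104
  T2: 0.3 × 0.26 = 0.078
  T5: 0.11 × 0.24 = 0.0264
Normalizing constant = 0.17341.
P(T4 | anomaly) = 0.00279/0.17341 ≈ 0.0161
P(T1 | anomaly) = 0.01518/0.17341 ≈ 0.0875
P(T3 | anomaly) = 0.05104/0.17341 ≈ 0.2943
P(T2 | anomaly) = 0.078/0.17341 ≈ 0.4498
P(T5 | anomaly) = 0.0264/0.17341 ≈ 0.1522

T4 0.0161, T1 0.0875, T3 0.2943, T2 0.4498, T5 0.1522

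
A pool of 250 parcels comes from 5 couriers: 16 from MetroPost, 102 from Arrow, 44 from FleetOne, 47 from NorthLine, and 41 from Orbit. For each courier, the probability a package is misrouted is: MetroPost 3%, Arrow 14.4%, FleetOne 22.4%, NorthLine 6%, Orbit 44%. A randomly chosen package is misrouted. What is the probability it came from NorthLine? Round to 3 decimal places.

0.061

Prior × likelihood for each hypothesis:
  MetroPost: 0.064 × 0.03 = 0.00192
  Arrow: 0.408 × 0.144 = 0.058752
  FleetOne: 0.176 × 0.224 = 0.039424
  NorthLine: 0.188 × 0.06 = 0.01128
  Orbit: 0.164 × 0.44 = 0.07216
Normalizing constant = 0.183536.
P(NorthLine | evidence) = 0.01128 / 0.183536 ≈ 0.061.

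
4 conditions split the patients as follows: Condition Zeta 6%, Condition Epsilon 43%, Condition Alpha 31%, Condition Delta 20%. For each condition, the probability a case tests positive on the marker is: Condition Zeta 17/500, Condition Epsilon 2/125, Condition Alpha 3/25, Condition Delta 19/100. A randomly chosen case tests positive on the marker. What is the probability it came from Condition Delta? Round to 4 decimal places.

Unnormalized posteriors (prior × likelihood):
  Condition Zeta: 0.06 × 0.034 = 0.00204
  Condition Epsilon: 0.43 × 0.016 = 0.00688
  Condition Alpha: 0.31 × 0.12 = 0.0372
  Condition Delta: 0.2 × 0.19 = 0.038
Normalizing constant = 0.08412.
P(Condition Delta | evidence) = 0.038 / 0.08412 ≈ 0.4517.

0.4517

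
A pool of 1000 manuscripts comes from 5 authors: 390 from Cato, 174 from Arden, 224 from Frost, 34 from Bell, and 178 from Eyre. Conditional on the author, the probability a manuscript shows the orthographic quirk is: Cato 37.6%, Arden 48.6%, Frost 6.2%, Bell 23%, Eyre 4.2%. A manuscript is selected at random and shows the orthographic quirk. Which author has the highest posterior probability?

Unnormalized posteriors (prior × likelihood):
  Cato: 0.39 × 0.376 = 0.14664
  Arden: 0.174 × 0.486 = 0.084564
  Frost: 0.224 × 0.062 = 0.013888
  Bell: 0.034 × 0.23 = 0.00782
  Eyre: 0.178 × 0.042 = 0.007476
Sum = 0.260388.
Largest term belongs to Cato, so Cato is most probable.

Cato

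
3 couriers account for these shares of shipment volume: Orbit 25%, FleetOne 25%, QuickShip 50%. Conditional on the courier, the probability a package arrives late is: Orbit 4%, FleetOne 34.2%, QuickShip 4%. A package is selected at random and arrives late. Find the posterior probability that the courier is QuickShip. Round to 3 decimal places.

0.173

Compute prior × likelihood for every hypothesis:
  Orbit: 0.25 × 0.04 = 0.01
  FleetOne: 0.25 × 0.342 = 0.0855
  QuickShip: 0.5 × 0.04 = 0.02
Total = 0.1155.
P(QuickShip | evidence) = 0.02 / 0.1155 ≈ 0.173.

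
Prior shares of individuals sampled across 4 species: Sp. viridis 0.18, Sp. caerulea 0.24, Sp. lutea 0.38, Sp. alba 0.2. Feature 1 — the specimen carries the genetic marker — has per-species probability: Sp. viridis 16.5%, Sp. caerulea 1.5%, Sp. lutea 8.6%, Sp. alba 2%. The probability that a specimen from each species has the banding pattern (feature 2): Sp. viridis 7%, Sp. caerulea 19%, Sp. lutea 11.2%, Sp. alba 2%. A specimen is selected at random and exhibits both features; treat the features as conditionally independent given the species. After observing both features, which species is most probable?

Compute prior × likelihood for every hypothesis:
  Sp. viridis: 0.18 × 0.165 × 0.07 = 0.002079
  Sp. caerulea: 0.24 × 0.015 × 0.19 = 0.000684
  Sp. lutea: 0.38 × 0.086 × 0.112 = 0.00366016
  Sp. alba: 0.2 × 0.02 × 0.02 = 0.00008
Sum = 0.00650316.
Largest term belongs to Sp. lutea, so Sp. lutea is most probable.

Sp. lutea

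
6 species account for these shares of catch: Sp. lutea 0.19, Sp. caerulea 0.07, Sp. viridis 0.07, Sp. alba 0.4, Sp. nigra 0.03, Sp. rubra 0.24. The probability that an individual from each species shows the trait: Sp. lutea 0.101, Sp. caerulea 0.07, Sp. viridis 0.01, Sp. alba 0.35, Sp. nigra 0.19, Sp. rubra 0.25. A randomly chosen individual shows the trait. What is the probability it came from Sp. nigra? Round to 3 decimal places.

Prior × likelihood for each hypothesis:
  Sp. lutea: 0.19 × 0.101 = 0.01919
  Sp. caerulea: 0.07 × 0.07 = 0.0049
  Sp. viridis: 0.07 × 0.01 = 0.0007
  Sp. alba: 0.4 × 0.35 = 0.14
  Sp. nigra: 0.03 × 0.19 = 0.0057
  Sp. rubra: 0.24 × 0.25 = 0.06
Normalizing constant = 0.23049.
P(Sp. nigra | evidence) = 0.0057 / 0.23049 ≈ 0.025.

0.025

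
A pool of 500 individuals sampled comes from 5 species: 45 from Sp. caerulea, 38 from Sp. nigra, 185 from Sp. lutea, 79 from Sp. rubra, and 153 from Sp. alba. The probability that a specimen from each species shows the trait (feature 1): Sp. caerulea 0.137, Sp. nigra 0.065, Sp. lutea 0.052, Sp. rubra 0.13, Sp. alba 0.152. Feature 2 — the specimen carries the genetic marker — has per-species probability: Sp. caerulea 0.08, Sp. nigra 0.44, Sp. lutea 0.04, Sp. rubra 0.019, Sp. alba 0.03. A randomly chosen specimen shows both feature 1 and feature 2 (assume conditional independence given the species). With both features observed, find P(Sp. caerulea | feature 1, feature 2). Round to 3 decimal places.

Unnormalized posteriors (prior × likelihood):
  Sp. caerulea: 0.09 × 0.137 × 0.08 = 0.0009864
  Sp. nigra: 0.076 × 0.065 × 0.44 = 0.0021736
  Sp. lutea: 0.37 × 0.052 × 0.04 = 0.0007696
  Sp. rubra: 0.158 × 0.13 × 0.019 = 0.00039026
  Sp. alba: 0.306 × 0.152 × 0.03 = 0.00139536
Normalizing constant = 0.00571522.
P(Sp. caerulea | evidence) = 0.0009864 / 0.00571522 ≈ 0.173.

0.173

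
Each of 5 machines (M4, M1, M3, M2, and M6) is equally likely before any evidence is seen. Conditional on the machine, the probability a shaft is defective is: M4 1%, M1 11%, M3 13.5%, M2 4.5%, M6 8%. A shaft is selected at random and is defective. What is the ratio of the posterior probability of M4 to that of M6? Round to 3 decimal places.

0.125

With a uniform prior (1/5 each), posterior ∝ likelihood:
  M4: 0.01
  M1: 0.11
  M3: 0.135
  M2: 0.045
  M6: 0.08
Sum = 0.38.
The ratio is 0.01 / 0.08 (the normalizer cancels) = 0.125.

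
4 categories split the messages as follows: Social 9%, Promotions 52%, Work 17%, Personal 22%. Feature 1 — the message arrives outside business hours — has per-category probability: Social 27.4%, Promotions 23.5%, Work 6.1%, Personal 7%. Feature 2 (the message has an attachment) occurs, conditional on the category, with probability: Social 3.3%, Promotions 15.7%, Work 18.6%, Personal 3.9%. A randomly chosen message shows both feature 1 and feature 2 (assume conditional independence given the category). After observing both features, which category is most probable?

By Bayes' rule, posterior ∝ prior × likelihood:
  Social: 0.09 × 0.274 × 0.033 = 0.00081378
  Promotions: 0.52 × 0.235 × 0.157 = 0.0191854
  Work: 0.17 × 0.061 × 0.186 = 0.00192882
  Personal: 0.22 × 0.07 × 0.039 = 0.0006006
Normalizing constant = 0.0225286.
Largest term belongs to Promotions, so Promotions is most probable.

Promotions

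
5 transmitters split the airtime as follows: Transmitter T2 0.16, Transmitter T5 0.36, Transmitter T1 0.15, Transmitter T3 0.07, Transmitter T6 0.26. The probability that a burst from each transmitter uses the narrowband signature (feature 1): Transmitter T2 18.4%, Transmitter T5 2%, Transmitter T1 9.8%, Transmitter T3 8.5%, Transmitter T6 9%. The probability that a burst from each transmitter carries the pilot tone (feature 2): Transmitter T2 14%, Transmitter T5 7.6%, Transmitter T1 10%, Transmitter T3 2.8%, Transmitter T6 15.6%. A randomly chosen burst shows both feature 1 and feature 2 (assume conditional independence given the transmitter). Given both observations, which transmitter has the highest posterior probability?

Transmitter T2

Unnormalized posteriors (prior × likelihood):
  Transmitter T2: 0.16 × 0.184 × 0.14 = 0.0041216
  Transmitter T5: 0.36 × 0.02 × 0.076 = 0.0005472
  Transmitter T1: 0.15 × 0.098 × 0.1 = 0.00147
  Transmitter T3: 0.07 × 0.085 × 0.028 = 0.0001666
  Transmitter T6: 0.26 × 0.09 × 0.156 = 0.0036504
Sum = 0.0099558.
Largest term belongs to Transmitter T2, so Transmitter T2 is most probable.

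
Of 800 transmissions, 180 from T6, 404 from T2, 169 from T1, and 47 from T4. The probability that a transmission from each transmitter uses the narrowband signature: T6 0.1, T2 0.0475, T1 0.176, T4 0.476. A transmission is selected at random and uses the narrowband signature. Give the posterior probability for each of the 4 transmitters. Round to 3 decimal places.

By Bayes' rule, posterior ∝ prior × likelihood:
  T6: 0.225 × 0.1 = 0.0225
  T2: 0.505 × 0.0475 = 0.0239875
  T1: 0.21125 × 0.176 = 0.03718
  T4: 0.05875 × 0.476 = 0.027965
Total = 0.1116325.
P(T6 | narrowband) = 0.0225/0.1116325 ≈ 0.202
P(T2 | narrowband) = 0.0239875/0.1116325 ≈ 0.215
P(T1 | narrowband) = 0.03718/0.1116325 ≈ 0.333
P(T4 | narrowband) = 0.027965/0.1116325 ≈ 0.251
(Check: 0.202+0.215+0.333+0.251 = 1.001.)

T6 0.202, T2 0.215, T1 0.333, T4 0.251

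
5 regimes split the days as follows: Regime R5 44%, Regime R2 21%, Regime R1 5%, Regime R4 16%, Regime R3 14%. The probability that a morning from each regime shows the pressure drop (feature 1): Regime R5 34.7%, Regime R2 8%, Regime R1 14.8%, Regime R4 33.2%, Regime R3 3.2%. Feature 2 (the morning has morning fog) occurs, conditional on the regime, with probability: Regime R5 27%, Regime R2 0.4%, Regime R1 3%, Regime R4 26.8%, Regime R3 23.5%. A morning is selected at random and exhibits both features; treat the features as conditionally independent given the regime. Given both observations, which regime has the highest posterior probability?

By Bayes' rule, posterior ∝ prior × likelihood:
  Regime R5: 0.44 × 0.347 × 0.27 = 0.0412236
  Regime R2: 0.21 × 0.08 × 0.004 = 0.0000672
  Regime R1: 0.05 × 0.148 × 0.03 = 0.000222
  Regime R4: 0.16 × 0.332 × 0.268 = 0.01423616
  Regime R3: 0.14 × 0.032 × 0.235 = 0.0010528
Total = 0.05680176.
Largest term belongs to Regime R5, so Regime R5 is most probable.

Regime R5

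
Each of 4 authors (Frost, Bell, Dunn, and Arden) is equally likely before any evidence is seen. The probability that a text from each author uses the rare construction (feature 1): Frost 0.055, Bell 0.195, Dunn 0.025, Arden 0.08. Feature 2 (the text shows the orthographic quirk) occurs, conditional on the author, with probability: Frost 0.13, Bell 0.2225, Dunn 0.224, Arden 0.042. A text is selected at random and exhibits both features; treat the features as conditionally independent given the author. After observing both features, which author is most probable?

Bell

Since the prior is uniform, the posterior is proportional to the likelihood:
  Frost: 0.055 × 0.13 = 0.00715
  Bell: 0.195 × 0.2225 = 0.0433875
  Dunn: 0.025 × 0.224 = 0.0056
  Arden: 0.08 × 0.042 = 0.00336
Total = 0.0594975.
Largest term belongs to Bell, so Bell is most probable.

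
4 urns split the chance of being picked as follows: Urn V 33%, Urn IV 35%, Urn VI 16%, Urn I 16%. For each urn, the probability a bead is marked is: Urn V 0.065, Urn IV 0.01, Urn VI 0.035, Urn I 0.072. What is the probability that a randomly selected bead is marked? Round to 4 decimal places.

Compute prior × likelihood for every hypothesis:
  Urn V: 0.33 × 0.065 = 0.02145
  Urn IV: 0.35 × 0.01 = 0.0035
  Urn VI: 0.16 × 0.035 = 0.0056
  Urn I: 0.16 × 0.072 = 0.01152
P(marked) = 0.02145 + 0.0035 + 0.0056 + 0.01152 = 0.04207 → 0.0421.

0.0421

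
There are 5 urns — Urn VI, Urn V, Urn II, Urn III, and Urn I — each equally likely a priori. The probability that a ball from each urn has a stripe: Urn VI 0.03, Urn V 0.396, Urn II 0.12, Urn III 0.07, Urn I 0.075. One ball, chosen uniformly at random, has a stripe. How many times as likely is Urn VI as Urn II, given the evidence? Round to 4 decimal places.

0.2500

With a uniform prior (1/5 each), posterior ∝ likelihood:
  Urn VI: 0.03
  Urn V: 0.396
  Urn II: 0.12
  Urn III: 0.07
  Urn I: 0.075
Sum = 0.691.
The ratio is 0.03 / 0.12 (the normalizer cancels) = 0.2500.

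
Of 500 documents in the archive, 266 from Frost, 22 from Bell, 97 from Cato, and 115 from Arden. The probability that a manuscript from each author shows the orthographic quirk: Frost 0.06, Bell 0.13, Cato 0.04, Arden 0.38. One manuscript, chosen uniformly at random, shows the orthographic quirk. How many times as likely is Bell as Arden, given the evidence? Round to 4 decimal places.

Compute prior × likelihood for every hypothesis:
  Frost: 0.532 × 0.06 = 0.03192
  Bell: 0.044 × 0.13 = 0.00572
  Cato: 0.194 × 0.04 = 0.00776
  Arden: 0.23 × 0.38 = 0.0874
Total = 0.1328.
The ratio is 0.00572 / 0.0874 (the normalizer cancels) = 0.0654.

0.0654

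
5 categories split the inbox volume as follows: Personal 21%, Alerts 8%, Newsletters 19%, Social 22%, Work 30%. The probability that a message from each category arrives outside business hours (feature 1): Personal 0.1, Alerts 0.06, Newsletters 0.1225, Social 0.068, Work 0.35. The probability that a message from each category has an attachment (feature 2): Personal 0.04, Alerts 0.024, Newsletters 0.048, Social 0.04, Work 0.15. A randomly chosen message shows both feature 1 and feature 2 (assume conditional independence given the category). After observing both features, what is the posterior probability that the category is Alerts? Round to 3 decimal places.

Prior × likelihood for each hypothesis:
  Personal: 0.21 × 0.1 × 0.04 = 0.00084
  Alerts: 0.08 × 0.06 × 0.024 = 0.0001152
  Newsletters: 0.19 × 0.1225 × 0.048 = 0.0011172
  Social: 0.22 × 0.068 × 0.04 = 0.0005984
  Work: 0.3 × 0.35 × 0.15 = 0.01575
Normalizing constant = 0.0184208.
P(Alerts | evidence) = 0.0001152 / 0.0184208 ≈ 0.006.

0.006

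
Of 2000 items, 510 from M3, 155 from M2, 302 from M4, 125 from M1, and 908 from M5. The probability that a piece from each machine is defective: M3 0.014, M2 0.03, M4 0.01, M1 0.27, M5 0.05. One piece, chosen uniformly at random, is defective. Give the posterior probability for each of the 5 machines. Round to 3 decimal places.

Unnormalized posteriors (prior × likelihood):
  M3: 0.255 × 0.014 = 0.00357
  M2: 0.0775 × 0.03 = 0.002325
  M4: 0.151 × 0.01 = 0.00151
  M1: 0.0625 × 0.27 = 0.016875
  M5: 0.454 × 0.05 = 0.0227
Sum = 0.04698.
P(M3 | defective) = 0.00357/0.04698 ≈ 0.076
P(M2 | defective) = 0.002325/0.04698 ≈ 0.049
P(M4 | defective) = 0.00151/0.04698 ≈ 0.032
P(M1 | defective) = 0.016875/0.04698 ≈ 0.359
P(M5 | defective) = 0.0227/0.04698 ≈ 0.483
(Check: 0.076+0.049+0.032+0.359+0.483 = 0.999.)

M3 0.076, M2 0.049, M4 0.032, M1 0.359, M5 0.483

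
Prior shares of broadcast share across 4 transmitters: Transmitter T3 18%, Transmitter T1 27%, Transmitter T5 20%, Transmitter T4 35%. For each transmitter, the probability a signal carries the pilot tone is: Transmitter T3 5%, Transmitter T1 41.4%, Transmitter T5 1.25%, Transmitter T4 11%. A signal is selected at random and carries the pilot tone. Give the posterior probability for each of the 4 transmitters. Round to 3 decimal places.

Transmitter T3 0.056, Transmitter T1 0.691, Transmitter T5 0.015, Transmitter T4 0.238

Prior × likelihood for each hypothesis:
  Transmitter T3: 0.18 × 0.05 = 0.009
  Transmitter T1: 0.27 × 0.414 = 0.11178
  Transmitter T5: 0.2 × 0.0125 = 0.0025
  Transmitter T4: 0.35 × 0.11 = 0.0385
Normalizing constant = 0.16178.
P(Transmitter T3 | pilot) = 0.009/0.16178 ≈ 0.056
P(Transmitter T1 | pilot) = 0.11178/0.16178 ≈ 0.691
P(Transmitter T5 | pilot) = 0.0025/0.16178 ≈ 0.015
P(Transmitter T4 | pilot) = 0.0385/0.16178 ≈ 0.238
(Check: 0.056+0.691+0.015+0.238 = 1.000.)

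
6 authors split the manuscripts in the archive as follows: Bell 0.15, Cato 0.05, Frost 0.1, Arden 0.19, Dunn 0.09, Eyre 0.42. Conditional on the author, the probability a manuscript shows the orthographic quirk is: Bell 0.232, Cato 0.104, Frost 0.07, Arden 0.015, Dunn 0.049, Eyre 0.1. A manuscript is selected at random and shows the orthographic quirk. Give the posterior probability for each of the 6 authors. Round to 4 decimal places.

Bell 0.3615, Cato 0.0540, Frost 0.0727, Arden 0.0296, Dunn 0.0458, Eyre 0.4363

Prior × likelihood for each hypothesis:
  Bell: 0.15 × 0.232 = 0.0348
  Cato: 0.05 × 0.104 = 0.0052
  Frost: 0.1 × 0.07 = 0.007
  Arden: 0.19 × 0.015 = 0.00285
  Dunn: 0.09 × 0.049 = 0.00441
  Eyre: 0.42 × 0.1 = 0.042
Sum = 0.09626.
P(Bell | quirk) = 0.0348/0.09626 ≈ 0.3615
P(Cato | quirk) = 0.0052/0.09626 ≈ 0.0540
P(Frost | quirk) = 0.007/0.09626 ≈ 0.0727
P(Arden | quirk) = 0.00285/0.09626 ≈ 0.0296
P(Dunn | quirk) = 0.00441/0.09626 ≈ 0.0458
P(Eyre | quirk) = 0.042/0.09626 ≈ 0.4363
(Check: 0.3615+0.0540+0.0727+0.0296+0.0458+0.4363 = 0.9999.)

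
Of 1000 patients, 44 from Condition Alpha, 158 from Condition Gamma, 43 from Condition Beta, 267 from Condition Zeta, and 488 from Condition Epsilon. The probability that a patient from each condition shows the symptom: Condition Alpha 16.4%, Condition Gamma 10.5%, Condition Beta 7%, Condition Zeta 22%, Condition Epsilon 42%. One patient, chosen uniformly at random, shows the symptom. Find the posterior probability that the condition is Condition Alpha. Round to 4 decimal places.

0.0248

Unnormalized posteriors (prior × likelihood):
  Condition Alpha: 0.044 × 0.164 = 0.007216
  Condition Gamma: 0.158 × 0.105 = 0.01659
  Condition Beta: 0.043 × 0.07 = 0.00301
  Condition Zeta: 0.267 × 0.22 = 0.05874
  Condition Epsilon: 0.488 × 0.42 = 0.20496
Sum = 0.290516.
P(Condition Alpha | evidence) = 0.007216 / 0.290516 ≈ 0.0248.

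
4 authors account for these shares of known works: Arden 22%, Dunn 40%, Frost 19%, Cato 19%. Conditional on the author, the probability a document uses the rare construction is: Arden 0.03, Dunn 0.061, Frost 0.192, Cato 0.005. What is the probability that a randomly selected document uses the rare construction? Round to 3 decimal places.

Unnormalized posteriors (prior × likelihood):
  Arden: 0.22 × 0.03 = 0.0066
  Dunn: 0.4 × 0.061 = 0.0244
  Frost: 0.19 × 0.192 = 0.03648
  Cato: 0.19 × 0.005 = 0.00095
P(rare-form) = 0.0066 + 0.0244 + 0.03648 + 0.00095 = 0.06843 → 0.068.

0.068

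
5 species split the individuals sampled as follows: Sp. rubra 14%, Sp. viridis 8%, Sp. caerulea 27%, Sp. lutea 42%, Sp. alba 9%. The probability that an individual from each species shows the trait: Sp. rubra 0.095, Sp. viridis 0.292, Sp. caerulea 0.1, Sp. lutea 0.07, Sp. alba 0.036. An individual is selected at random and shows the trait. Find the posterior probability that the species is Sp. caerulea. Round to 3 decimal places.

By Bayes' rule, posterior ∝ prior × likelihood:
  Sp. rubra: 0.14 × 0.095 = 0.0133
  Sp. viridis: 0.08 × 0.292 = 0.02336
  Sp. caerulea: 0.27 × 0.1 = 0.027
  Sp. lutea: 0.42 × 0.07 = 0.0294
  Sp. alba: 0.09 × 0.036 = 0.00324
Normalizing constant = 0.0963.
P(Sp. caerulea | evidence) = 0.027 / 0.0963 ≈ 0.280.

0.280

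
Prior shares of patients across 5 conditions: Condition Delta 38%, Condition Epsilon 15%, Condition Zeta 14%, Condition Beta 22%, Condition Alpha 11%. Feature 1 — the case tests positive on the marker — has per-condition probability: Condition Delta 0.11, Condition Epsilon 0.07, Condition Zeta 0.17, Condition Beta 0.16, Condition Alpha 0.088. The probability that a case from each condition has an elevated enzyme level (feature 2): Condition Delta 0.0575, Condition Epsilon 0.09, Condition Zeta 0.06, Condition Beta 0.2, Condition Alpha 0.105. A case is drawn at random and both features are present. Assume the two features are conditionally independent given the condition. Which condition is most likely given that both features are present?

Prior × likelihood for each hypothesis:
  Condition Delta: 0.38 × 0.11 × 0.0575 = 0.0024035
  Condition Epsilon: 0.15 × 0.07 × 0.09 = 0.000945
  Condition Zeta: 0.14 × 0.17 × 0.06 = 0.001428
  Condition Beta: 0.22 × 0.16 × 0.2 = 0.00704
  Condition Alpha: 0.11 × 0.088 × 0.105 = 0.0010164
Total = 0.0128329.
Largest term belongs to Condition Beta, so Condition Beta is most probable.

Condition Beta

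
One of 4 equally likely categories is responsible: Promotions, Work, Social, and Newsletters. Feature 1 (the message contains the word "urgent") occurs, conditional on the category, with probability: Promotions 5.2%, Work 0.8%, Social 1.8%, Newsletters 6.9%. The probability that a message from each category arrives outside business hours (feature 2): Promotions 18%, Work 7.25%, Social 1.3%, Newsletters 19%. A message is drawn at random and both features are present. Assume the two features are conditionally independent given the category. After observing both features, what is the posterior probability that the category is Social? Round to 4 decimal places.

0.0100

With a uniform prior (1/4 each), posterior ∝ likelihood:
  Promotions: 0.052 × 0.18 = 0.00936
  Work: 0.008 × 0.0725 = 0.00058
  Social: 0.018 × 0.013 = 0.000234
  Newsletters: 0.069 × 0.19 = 0.01311
Normalizing constant = 0.023284.
P(Social | evidence) = 0.000234 / 0.023284 ≈ 0.0100.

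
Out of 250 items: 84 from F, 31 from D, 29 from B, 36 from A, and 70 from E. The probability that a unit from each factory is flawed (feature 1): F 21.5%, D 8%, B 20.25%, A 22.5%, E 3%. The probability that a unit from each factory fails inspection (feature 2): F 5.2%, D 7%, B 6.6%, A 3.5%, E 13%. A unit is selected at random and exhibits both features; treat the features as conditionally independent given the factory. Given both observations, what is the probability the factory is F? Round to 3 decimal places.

Prior × likelihood for each hypothesis:
  F: 0.336 × 0.215 × 0.052 = 0.00375648
  D: 0.124 × 0.08 × 0.07 = 0.0006944
  B: 0.116 × 0.2025 × 0.066 = 0.00155034
  A: 0.144 × 0.225 × 0.035 = 0.001134
  E: 0.28 × 0.03 × 0.13 = 0.001092
Total = 0.00822722.
P(F | evidence) = 0.00375648 / 0.00822722 ≈ 0.457.

0.457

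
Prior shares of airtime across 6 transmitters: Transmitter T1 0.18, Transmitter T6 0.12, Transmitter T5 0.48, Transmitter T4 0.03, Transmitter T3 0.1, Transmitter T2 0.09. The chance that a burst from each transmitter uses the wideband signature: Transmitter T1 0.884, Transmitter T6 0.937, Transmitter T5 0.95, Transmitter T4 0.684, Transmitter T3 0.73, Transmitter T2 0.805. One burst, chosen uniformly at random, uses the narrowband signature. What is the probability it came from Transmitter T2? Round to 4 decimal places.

Taking complements, P(narrowband | each) = Transmitter T1 0.116, Transmitter T6 0.063, Transmitter T5 0.05, Transmitter T4 0.316, Transmitter T3 0.27, Transmitter T2 0.195.
Unnormalized posteriors (prior × likelihood):
  Transmitter T1: 0.18 × 0.116 = 0.02088
  Transmitter T6: 0.12 × 0.063 = 0.00756
  Transmitter T5: 0.48 × 0.05 = 0.024
  Transmitter T4: 0.03 × 0.316 = 0.00948
  Transmitter T3: 0.1 × 0.27 = 0.027
  Transmitter T2: 0.09 × 0.195 = 0.01755
Total = 0.10647.
P(Transmitter T2 | evidence) = 0.01755 / 0.10647 ≈ 0.1648.

0.1648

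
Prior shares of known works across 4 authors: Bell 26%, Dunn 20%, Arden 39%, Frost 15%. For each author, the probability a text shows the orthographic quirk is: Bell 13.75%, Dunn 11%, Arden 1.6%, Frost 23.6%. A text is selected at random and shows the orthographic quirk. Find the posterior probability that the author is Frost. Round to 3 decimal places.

Unnormalized posteriors (prior × likelihood):
  Bell: 0.26 × 0.1375 = 0.03575
  Dunn: 0.2 × 0.11 = 0.022
  Arden: 0.39 × 0.016 = 0.00624
  Frost: 0.15 × 0.236 = 0.0354
Total = 0.09939.
P(Frost | evidence) = 0.0354 / 0.09939 ≈ 0.356.

0.356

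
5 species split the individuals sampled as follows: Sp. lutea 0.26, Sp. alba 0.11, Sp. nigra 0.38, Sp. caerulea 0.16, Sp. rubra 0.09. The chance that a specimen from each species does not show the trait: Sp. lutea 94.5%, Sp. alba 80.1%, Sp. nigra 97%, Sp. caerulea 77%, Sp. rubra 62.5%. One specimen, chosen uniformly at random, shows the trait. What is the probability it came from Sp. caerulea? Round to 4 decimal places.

Taking complements, P(trait | each) = Sp. lutea 0.055, Sp. alba 0.199, Sp. nigra 0.03, Sp. caerulea 0.23, Sp. rubra 0.375.
Unnormalized posteriors (prior × likelihood):
  Sp. lutea: 0.26 × 0.055 = 0.0143
  Sp. alba: 0.11 × 0.199 = 0.02189
  Sp. nigra: 0.38 × 0.03 = 0.0114
  Sp. caerulea: 0.16 × 0.23 = 0.0368
  Sp. rubra: 0.09 × 0.375 = 0.03375
Normalizing constant = 0.11814.
P(Sp. caerulea | evidence) = 0.0368 / 0.11814 ≈ 0.3115.

0.3115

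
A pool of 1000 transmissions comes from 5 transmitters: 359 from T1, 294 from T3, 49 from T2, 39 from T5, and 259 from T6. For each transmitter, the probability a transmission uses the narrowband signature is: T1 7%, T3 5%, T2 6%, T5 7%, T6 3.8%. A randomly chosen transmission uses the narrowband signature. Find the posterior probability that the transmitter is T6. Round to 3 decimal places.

Unnormalized posteriors (prior × likelihood):
  T1: 0.359 × 0.07 = 0.02513
  T3: 0.294 × 0.05 = 0.0147
  T2: 0.049 × 0.06 = 0.00294
  T5: 0.039 × 0.07 = 0.00273
  T6: 0.259 × 0.038 = 0.009842
Normalizing constant = 0.055342.
P(T6 | evidence) = 0.009842 / 0.055342 ≈ 0.178.

0.178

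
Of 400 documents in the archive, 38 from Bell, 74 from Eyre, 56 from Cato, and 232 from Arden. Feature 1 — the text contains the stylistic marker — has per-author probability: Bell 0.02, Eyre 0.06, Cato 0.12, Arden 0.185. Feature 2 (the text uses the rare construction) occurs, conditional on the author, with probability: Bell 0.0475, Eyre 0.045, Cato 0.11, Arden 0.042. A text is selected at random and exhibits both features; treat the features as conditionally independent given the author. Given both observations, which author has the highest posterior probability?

Arden

By Bayes' rule, posterior ∝ prior × likelihood:
  Bell: 0.095 × 0.02 × 0.0475 = 0.00009025
  Eyre: 0.185 × 0.06 × 0.045 = 0.0004995
  Cato: 0.14 × 0.12 × 0.11 = 0.001848
  Arden: 0.58 × 0.185 × 0.042 = 0.0045066
Sum = 0.00694435.
Largest term belongs to Arden, so Arden is most probable.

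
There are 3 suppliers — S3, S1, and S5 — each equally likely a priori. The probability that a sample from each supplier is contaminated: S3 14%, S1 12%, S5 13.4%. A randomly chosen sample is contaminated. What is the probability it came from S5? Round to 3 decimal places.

Since the prior is uniform, the posterior is proportional to the likelihood:
  S3: 0.14
  S1: 0.12
  S5: 0.134
Sum = 0.394.
P(S5 | evidence) = 0.134 / 0.394 ≈ 0.340.

0.340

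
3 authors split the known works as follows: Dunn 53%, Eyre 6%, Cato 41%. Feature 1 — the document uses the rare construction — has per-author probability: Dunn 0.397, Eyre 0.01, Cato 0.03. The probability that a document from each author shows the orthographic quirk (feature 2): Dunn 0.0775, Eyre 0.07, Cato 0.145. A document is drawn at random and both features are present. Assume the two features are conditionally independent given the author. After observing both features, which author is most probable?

Prior × likelihood for each hypothesis:
  Dunn: 0.53 × 0.397 × 0.0775 = 0.016306775
  Eyre: 0.06 × 0.01 × 0.07 = 0.000042
  Cato: 0.41 × 0.03 × 0.145 = 0.0017835
Normalizing constant = 0.018132275.
Largest term belongs to Dunn, so Dunn is most probable.

Dunn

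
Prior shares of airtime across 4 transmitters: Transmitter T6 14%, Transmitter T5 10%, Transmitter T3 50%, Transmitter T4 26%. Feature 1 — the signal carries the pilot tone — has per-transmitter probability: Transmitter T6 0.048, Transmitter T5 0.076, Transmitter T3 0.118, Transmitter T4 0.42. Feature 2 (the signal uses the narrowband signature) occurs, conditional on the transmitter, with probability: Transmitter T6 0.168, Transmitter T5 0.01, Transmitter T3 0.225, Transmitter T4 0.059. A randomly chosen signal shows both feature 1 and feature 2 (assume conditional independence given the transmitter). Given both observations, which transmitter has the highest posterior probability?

By Bayes' rule, posterior ∝ prior × likelihood:
  Transmitter T6: 0.14 × 0.048 × 0.168 = 0.00112896
  Transmitter T5: 0.1 × 0.076 × 0.01 = 0.000076
  Transmitter T3: 0.5 × 0.118 × 0.225 = 0.013275
  Transmitter T4: 0.26 × 0.42 × 0.059 = 0.0064428
Total = 0.02092276.
Largest term belongs to Transmitter T3, so Transmitter T3 is most probable.

Transmitter T3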